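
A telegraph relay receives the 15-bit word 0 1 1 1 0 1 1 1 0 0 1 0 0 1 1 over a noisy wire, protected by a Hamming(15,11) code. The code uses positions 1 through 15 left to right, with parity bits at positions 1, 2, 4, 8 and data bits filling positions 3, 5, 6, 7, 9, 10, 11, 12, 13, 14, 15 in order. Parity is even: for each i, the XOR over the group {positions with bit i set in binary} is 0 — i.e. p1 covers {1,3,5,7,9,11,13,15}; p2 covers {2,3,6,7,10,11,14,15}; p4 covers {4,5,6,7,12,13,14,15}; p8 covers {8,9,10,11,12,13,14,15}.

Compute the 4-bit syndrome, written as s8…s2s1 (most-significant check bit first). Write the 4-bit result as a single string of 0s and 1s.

0110

s1 (pos 1,3,5,7,9,11,13,15): 0⊕1⊕0⊕1⊕0⊕1⊕0⊕1 = 0
s2 (pos 2,3,6,7,10,11,14,15): 1⊕1⊕1⊕1⊕0⊕1⊕1⊕1 = 1
s4 (pos 4,5,6,7,12,13,14,15): 1⊕0⊕1⊕1⊕0⊕0⊕1⊕1 = 1
s8 (pos 8,9,10,11,12,13,14,15): 1⊕0⊕0⊕1⊕0⊕0⊕1⊕1 = 0
Syndrome s8…s1 = 0110 → error at position 6.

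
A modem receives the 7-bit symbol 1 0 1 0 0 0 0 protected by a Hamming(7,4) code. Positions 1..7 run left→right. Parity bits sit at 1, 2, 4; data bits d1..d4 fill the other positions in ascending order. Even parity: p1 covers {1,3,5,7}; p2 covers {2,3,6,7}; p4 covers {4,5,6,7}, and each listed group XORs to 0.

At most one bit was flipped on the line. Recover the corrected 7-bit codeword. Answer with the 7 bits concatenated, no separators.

s1 (pos 1,3,5,7): 1⊕1⊕0⊕0 = 0
s2 (pos 2,3,6,7): 0⊕1⊕0⊕0 = 1
s4 (pos 4,5,6,7): 0⊕0⊕0⊕0 = 0
Syndrome s4…s1 = 010 → error at position 2.
Flip position 2: 1010000 → 1110000

1110000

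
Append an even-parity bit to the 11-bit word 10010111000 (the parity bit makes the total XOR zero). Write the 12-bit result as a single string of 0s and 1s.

100101110001

XOR of the 11 data bits: 1⊕0⊕0⊕1⊕0⊕1⊕1⊕1⊕0⊕0⊕0 = 1
Parity bit = 1 (so all 12 bits XOR to 0).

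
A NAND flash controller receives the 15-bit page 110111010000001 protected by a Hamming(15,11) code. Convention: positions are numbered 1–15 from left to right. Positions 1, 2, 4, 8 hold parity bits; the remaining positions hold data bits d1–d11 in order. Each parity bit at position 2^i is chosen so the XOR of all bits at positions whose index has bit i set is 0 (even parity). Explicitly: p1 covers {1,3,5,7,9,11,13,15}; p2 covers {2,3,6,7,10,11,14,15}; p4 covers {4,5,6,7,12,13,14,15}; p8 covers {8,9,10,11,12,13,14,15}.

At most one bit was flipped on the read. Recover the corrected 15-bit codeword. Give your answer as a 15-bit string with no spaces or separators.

s1 (pos 1,3,5,7,9,11,13,15): 1⊕0⊕1⊕0⊕0⊕0⊕0⊕1 = 1
s2 (pos 2,3,6,7,10,11,14,15): 1⊕0⊕1⊕0⊕0⊕0⊕0⊕1 = 1
s4 (pos 4,5,6,7,12,13,14,15): 1⊕1⊕1⊕0⊕0⊕0⊕0⊕1 = 0
s8 (pos 8,9,10,11,12,13,14,15): 1⊕0⊕0⊕0⊕0⊕0⊕0⊕1 = 0
Syndrome s8…s1 = 0011 → error at position 3.
Flip position 3: 110111010000001 → 111111010000001

111111010000001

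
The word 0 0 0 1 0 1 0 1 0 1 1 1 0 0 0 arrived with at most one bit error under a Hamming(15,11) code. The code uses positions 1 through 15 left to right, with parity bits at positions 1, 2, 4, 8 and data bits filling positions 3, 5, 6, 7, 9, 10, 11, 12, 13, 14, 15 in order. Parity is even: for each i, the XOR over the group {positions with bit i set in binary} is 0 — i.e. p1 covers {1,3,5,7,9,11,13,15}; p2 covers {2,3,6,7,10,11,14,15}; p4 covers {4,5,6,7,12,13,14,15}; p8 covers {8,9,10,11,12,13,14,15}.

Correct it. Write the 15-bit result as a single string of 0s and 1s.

s1 (pos 1,3,5,7,9,11,13,15): 0⊕0⊕0⊕0⊕0⊕1⊕0⊕0 = 1
s2 (pos 2,3,6,7,10,11,14,15): 0⊕0⊕1⊕0⊕1⊕1⊕0⊕0 = 1
s4 (pos 4,5,6,7,12,13,14,15): 1⊕0⊕1⊕0⊕1⊕0⊕0⊕0 = 1
s8 (pos 8,9,10,11,12,13,14,15): 1⊕0⊕1⊕1⊕1⊕0⊕0⊕0 = 0
Syndrome s8…s1 = 0111 → error at position 7.
Flip position 7: 000101010111000 → 000101110111000

000101110111000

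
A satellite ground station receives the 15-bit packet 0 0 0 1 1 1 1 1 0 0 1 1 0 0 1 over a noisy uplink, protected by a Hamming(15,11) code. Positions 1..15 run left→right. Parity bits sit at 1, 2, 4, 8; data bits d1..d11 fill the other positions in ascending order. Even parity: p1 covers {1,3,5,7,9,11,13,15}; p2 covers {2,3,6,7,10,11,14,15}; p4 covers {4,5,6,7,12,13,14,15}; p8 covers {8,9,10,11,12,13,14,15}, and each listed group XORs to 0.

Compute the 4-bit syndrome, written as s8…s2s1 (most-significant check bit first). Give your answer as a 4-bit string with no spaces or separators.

s1 (pos 1,3,5,7,9,11,13,15): 0⊕0⊕1⊕1⊕0⊕1⊕0⊕1 = 0
s2 (pos 2,3,6,7,10,11,14,15): 0⊕0⊕1⊕1⊕0⊕1⊕0⊕1 = 0
s4 (pos 4,5,6,7,12,13,14,15): 1⊕1⊕1⊕1⊕1⊕0⊕0⊕1 = 0
s8 (pos 8,9,10,11,12,13,14,15): 1⊕0⊕0⊕1⊕1⊕0⊕0⊕1 = 0
Syndrome s8…s1 = 0000 → no error.

0000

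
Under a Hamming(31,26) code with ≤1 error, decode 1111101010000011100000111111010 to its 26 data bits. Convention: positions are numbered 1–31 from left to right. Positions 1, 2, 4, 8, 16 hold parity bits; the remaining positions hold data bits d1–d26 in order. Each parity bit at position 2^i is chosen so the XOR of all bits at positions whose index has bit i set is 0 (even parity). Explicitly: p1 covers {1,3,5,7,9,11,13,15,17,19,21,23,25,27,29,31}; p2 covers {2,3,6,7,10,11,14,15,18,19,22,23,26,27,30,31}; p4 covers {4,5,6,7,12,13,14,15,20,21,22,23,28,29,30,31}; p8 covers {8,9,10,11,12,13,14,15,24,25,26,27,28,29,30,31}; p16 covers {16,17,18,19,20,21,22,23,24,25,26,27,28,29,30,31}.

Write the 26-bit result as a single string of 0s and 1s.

s1 (pos 1,3,5,7,9,11,13,15,17,19,21,23,25,27,29,31): 1⊕1⊕1⊕1⊕1⊕0⊕0⊕1⊕1⊕0⊕0⊕1⊕1⊕1⊕0⊕0 = 0
s2 (pos 2,3,6,7,10,11,14,15,18,19,22,23,26,27,30,31): 1⊕1⊕0⊕1⊕0⊕0⊕0⊕1⊕0⊕0⊕0⊕1⊕1⊕1⊕1⊕0 = 0
s4 (pos 4,5,6,7,12,13,14,15,20,21,22,23,28,29,30,31): 1⊕1⊕0⊕1⊕0⊕0⊕0⊕1⊕0⊕0⊕0⊕1⊕1⊕0⊕1⊕0 = 1
s8 (pos 8,9,10,11,12,13,14,15,24,25,26,27,28,29,30,31): 0⊕1⊕0⊕0⊕0⊕0⊕0⊕1⊕1⊕1⊕1⊕1⊕1⊕0⊕1⊕0 = 0
s16 (pos 16,17,18,19,20,21,22,23,24,25,26,27,28,29,30,31): 1⊕1⊕0⊕0⊕0⊕0⊕0⊕1⊕1⊕1⊕1⊕1⊕1⊕0⊕1⊕0 = 1
Syndrome s16…s1 = 10100 → error at position 20.
Flip position 20: 1111101010000011100000111111010 → 1111101010000011100100111111010
Read data bits from positions 3,5,6,7,9,10,11,12,13,14,15,17,18,19,20,21,22,23,24,25,26,27,28,29,30,31: 11011000001100100111111010

11011000001100100111111010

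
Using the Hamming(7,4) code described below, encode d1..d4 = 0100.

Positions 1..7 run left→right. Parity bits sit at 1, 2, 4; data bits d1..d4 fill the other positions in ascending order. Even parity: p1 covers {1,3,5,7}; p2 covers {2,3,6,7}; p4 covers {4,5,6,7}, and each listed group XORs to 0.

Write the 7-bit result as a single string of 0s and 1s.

1001100

Place data at non-parity positions: p1 p2 0 p4 1 0 0
p1 (pos 1,3,5,7): XOR of data positions = 0⊕1⊕0 = 1
p2 (pos 2,3,6,7): XOR of data positions = 0⊕0⊕0 = 0
p4 (pos 4,5,6,7): XOR of data positions = 1⊕0⊕0 = 1
Codeword: 1001100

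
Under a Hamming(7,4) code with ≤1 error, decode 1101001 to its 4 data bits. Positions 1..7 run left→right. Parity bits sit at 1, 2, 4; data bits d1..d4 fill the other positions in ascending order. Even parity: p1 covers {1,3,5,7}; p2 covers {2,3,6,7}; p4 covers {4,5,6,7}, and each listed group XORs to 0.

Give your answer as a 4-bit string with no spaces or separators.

0001

s1 (pos 1,3,5,7): 1⊕0⊕0⊕1 = 0
s2 (pos 2,3,6,7): 1⊕0⊕0⊕1 = 0
s4 (pos 4,5,6,7): 1⊕0⊕0⊕1 = 0
Syndrome s4…s1 = 000 → no error.
Read data bits from positions 3,5,6,7: 0001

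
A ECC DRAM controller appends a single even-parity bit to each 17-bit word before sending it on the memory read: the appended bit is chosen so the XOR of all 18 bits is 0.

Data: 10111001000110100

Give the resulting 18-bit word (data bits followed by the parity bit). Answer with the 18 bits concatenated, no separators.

101110010001101000

XOR of the 17 data bits: 1⊕0⊕1⊕1⊕1⊕0⊕0⊕1⊕0⊕0⊕0⊕1⊕1⊕0⊕1⊕0⊕0 = 0
Parity bit = 0 (so all 18 bits XOR to 0).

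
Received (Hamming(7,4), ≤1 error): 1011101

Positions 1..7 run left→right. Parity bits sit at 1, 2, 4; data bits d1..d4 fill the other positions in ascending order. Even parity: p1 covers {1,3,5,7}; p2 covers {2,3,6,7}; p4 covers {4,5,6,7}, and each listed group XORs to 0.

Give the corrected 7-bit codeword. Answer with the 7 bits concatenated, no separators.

1010101

s1 (pos 1,3,5,7): 1⊕1⊕1⊕1 = 0
s2 (pos 2,3,6,7): 0⊕1⊕0⊕1 = 0
s4 (pos 4,5,6,7): 1⊕1⊕0⊕1 = 1
Syndrome s4…s1 = 100 → error at position 4.
Flip position 4: 1011101 → 1010101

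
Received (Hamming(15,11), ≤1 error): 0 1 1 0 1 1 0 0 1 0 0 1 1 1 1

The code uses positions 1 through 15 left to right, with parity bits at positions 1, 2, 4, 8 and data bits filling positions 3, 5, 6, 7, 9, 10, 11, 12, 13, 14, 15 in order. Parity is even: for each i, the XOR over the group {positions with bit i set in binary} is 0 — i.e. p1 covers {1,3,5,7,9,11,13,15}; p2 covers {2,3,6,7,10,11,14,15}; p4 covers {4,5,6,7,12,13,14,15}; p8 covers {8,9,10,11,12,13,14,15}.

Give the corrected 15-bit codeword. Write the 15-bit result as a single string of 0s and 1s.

011011001011111

s1 (pos 1,3,5,7,9,11,13,15): 0⊕1⊕1⊕0⊕1⊕0⊕1⊕1 = 1
s2 (pos 2,3,6,7,10,11,14,15): 1⊕1⊕1⊕0⊕0⊕0⊕1⊕1 = 1
s4 (pos 4,5,6,7,12,13,14,15): 0⊕1⊕1⊕0⊕1⊕1⊕1⊕1 = 0
s8 (pos 8,9,10,11,12,13,14,15): 0⊕1⊕0⊕0⊕1⊕1⊕1⊕1 = 1
Syndrome s8…s1 = 1011 → error at position 11.
Flip position 11: 011011001001111 → 011011001011111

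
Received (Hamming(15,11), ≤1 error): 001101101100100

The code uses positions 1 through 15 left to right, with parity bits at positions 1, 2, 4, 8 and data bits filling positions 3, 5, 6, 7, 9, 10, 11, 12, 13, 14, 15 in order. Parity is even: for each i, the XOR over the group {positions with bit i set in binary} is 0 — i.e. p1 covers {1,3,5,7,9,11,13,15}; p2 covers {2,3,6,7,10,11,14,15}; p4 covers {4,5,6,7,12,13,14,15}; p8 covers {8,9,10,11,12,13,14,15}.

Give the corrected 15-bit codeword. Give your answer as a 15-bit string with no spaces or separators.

001101111100100

s1 (pos 1,3,5,7,9,11,13,15): 0⊕1⊕0⊕1⊕1⊕0⊕1⊕0 = 0
s2 (pos 2,3,6,7,10,11,14,15): 0⊕1⊕1⊕1⊕1⊕0⊕0⊕0 = 0
s4 (pos 4,5,6,7,12,13,14,15): 1⊕0⊕1⊕1⊕0⊕1⊕0⊕0 = 0
s8 (pos 8,9,10,11,12,13,14,15): 0⊕1⊕1⊕0⊕0⊕1⊕0⊕0 = 1
Syndrome s8…s1 = 1000 → error at position 8.
Flip position 8: 001101101100100 → 001101111100100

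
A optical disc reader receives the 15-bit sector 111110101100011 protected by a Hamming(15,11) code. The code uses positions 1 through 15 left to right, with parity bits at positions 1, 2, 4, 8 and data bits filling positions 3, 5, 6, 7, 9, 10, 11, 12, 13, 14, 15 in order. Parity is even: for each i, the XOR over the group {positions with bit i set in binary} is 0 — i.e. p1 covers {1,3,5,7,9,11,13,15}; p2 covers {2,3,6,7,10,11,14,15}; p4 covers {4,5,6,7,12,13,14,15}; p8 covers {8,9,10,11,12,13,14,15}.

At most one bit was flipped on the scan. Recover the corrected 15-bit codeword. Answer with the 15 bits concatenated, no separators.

111010101100011

s1 (pos 1,3,5,7,9,11,13,15): 1⊕1⊕1⊕1⊕1⊕0⊕0⊕1 = 0
s2 (pos 2,3,6,7,10,11,14,15): 1⊕1⊕0⊕1⊕1⊕0⊕1⊕1 = 0
s4 (pos 4,5,6,7,12,13,14,15): 1⊕1⊕0⊕1⊕0⊕0⊕1⊕1 = 1
s8 (pos 8,9,10,11,12,13,14,15): 0⊕1⊕1⊕0⊕0⊕0⊕1⊕1 = 0
Syndrome s8…s1 = 0100 → error at position 4.
Flip position 4: 111110101100011 → 111010101100011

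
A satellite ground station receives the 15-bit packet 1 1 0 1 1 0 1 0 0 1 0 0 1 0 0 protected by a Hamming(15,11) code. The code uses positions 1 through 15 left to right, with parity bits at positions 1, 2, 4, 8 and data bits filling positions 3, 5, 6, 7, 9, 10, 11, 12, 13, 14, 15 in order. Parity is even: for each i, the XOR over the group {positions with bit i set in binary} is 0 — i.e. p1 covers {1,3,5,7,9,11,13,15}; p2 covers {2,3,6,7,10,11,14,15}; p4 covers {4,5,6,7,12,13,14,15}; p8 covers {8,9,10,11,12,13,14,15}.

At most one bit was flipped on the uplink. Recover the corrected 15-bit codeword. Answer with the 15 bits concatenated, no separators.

s1 (pos 1,3,5,7,9,11,13,15): 1⊕0⊕1⊕1⊕0⊕0⊕1⊕0 = 0
s2 (pos 2,3,6,7,10,11,14,15): 1⊕0⊕0⊕1⊕1⊕0⊕0⊕0 = 1
s4 (pos 4,5,6,7,12,13,14,15): 1⊕1⊕0⊕1⊕0⊕1⊕0⊕0 = 0
s8 (pos 8,9,10,11,12,13,14,15): 0⊕0⊕1⊕0⊕0⊕1⊕0⊕0 = 0
Syndrome s8…s1 = 0010 → error at position 2.
Flip position 2: 110110100100100 → 100110100100100

100110100100100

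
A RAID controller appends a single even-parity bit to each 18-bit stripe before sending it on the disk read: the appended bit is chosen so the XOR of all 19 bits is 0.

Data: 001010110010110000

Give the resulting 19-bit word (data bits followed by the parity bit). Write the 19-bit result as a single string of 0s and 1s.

XOR of the 18 data bits: 0⊕0⊕1⊕0⊕1⊕0⊕1⊕1⊕0⊕0⊕1⊕0⊕1⊕1⊕0⊕0⊕0⊕0 = 1
Parity bit = 1 (so all 19 bits XOR to 0).

0010101100101100001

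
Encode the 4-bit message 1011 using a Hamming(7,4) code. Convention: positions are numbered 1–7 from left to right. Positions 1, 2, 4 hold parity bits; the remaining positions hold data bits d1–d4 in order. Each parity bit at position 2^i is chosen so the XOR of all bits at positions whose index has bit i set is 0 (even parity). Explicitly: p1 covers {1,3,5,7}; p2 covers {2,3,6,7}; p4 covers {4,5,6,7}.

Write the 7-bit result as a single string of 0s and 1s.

Place data at non-parity positions: p1 p2 1 p4 0 1 1
p1 (pos 1,3,5,7): XOR of data positions = 1⊕0⊕1 = 0
p2 (pos 2,3,6,7): XOR of data positions = 1⊕1⊕1 = 1
p4 (pos 4,5,6,7): XOR of data positions = 0⊕1⊕1 = 0
Codeword: 0110011

0110011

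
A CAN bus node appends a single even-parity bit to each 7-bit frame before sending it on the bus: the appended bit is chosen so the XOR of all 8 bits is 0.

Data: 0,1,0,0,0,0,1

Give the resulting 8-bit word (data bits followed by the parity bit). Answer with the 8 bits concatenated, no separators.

01000010

XOR of the 7 data bits: 0⊕1⊕0⊕0⊕0⊕0⊕1 = 0
Parity bit = 0 (so all 8 bits XOR to 0).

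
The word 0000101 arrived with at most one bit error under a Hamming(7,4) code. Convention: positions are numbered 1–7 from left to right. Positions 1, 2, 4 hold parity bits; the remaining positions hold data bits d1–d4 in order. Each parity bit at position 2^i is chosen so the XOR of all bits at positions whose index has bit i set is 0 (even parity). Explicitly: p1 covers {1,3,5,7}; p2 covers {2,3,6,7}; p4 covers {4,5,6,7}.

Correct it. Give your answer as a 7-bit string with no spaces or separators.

s1 (pos 1,3,5,7): 0⊕0⊕1⊕1 = 0
s2 (pos 2,3,6,7): 0⊕0⊕0⊕1 = 1
s4 (pos 4,5,6,7): 0⊕1⊕0⊕1 = 0
Syndrome s4…s1 = 010 → error at position 2.
Flip position 2: 0000101 → 0100101

0100101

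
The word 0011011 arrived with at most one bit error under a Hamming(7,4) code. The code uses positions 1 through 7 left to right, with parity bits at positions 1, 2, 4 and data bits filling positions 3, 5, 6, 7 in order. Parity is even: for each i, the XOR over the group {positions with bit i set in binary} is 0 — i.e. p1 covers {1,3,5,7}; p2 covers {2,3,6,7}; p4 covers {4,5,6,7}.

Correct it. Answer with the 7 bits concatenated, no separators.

0011001

s1 (pos 1,3,5,7): 0⊕1⊕0⊕1 = 0
s2 (pos 2,3,6,7): 0⊕1⊕1⊕1 = 1
s4 (pos 4,5,6,7): 1⊕0⊕1⊕1 = 1
Syndrome s4…s1 = 110 → error at position 6.
Flip position 6: 0011011 → 0011001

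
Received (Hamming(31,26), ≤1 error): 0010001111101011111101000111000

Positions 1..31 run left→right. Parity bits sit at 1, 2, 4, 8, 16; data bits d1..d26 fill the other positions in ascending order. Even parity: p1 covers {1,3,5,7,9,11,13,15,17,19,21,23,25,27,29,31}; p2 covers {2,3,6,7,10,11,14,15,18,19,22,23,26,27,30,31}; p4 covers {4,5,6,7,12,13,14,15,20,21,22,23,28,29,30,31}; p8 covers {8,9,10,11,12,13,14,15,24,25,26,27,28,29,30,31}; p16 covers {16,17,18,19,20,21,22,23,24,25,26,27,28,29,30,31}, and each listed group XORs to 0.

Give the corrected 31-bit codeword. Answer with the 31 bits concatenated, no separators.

0010001111101011111101001111000

s1 (pos 1,3,5,7,9,11,13,15,17,19,21,23,25,27,29,31): 0⊕1⊕0⊕1⊕1⊕1⊕1⊕1⊕1⊕1⊕0⊕0⊕0⊕1⊕0⊕0 = 1
s2 (pos 2,3,6,7,10,11,14,15,18,19,22,23,26,27,30,31): 0⊕1⊕0⊕1⊕1⊕1⊕0⊕1⊕1⊕1⊕1⊕0⊕1⊕1⊕0⊕0 = 0
s4 (pos 4,5,6,7,12,13,14,15,20,21,22,23,28,29,30,31): 0⊕0⊕0⊕1⊕0⊕1⊕0⊕1⊕1⊕0⊕1⊕0⊕1⊕0⊕0⊕0 = 0
s8 (pos 8,9,10,11,12,13,14,15,24,25,26,27,28,29,30,31): 1⊕1⊕1⊕1⊕0⊕1⊕0⊕1⊕0⊕0⊕1⊕1⊕1⊕0⊕0⊕0 = 1
s16 (pos 16,17,18,19,20,21,22,23,24,25,26,27,28,29,30,31): 1⊕1⊕1⊕1⊕1⊕0⊕1⊕0⊕0⊕0⊕1⊕1⊕1⊕0⊕0⊕0 = 1
Syndrome s16…s1 = 11001 → error at position 25.
Flip position 25: 0010001111101011111101000111000 → 0010001111101011111101001111000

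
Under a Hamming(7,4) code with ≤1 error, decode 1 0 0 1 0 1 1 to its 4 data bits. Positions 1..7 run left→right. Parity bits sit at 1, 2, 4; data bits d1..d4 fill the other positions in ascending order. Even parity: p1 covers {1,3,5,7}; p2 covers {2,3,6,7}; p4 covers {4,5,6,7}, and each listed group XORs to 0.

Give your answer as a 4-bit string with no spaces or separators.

0011

s1 (pos 1,3,5,7): 1⊕0⊕0⊕1 = 0
s2 (pos 2,3,6,7): 0⊕0⊕1⊕1 = 0
s4 (pos 4,5,6,7): 1⊕0⊕1⊕1 = 1
Syndrome s4…s1 = 100 → error at position 4.
Flip position 4: 1001011 → 1000011
Read data bits from positions 3,5,6,7: 0011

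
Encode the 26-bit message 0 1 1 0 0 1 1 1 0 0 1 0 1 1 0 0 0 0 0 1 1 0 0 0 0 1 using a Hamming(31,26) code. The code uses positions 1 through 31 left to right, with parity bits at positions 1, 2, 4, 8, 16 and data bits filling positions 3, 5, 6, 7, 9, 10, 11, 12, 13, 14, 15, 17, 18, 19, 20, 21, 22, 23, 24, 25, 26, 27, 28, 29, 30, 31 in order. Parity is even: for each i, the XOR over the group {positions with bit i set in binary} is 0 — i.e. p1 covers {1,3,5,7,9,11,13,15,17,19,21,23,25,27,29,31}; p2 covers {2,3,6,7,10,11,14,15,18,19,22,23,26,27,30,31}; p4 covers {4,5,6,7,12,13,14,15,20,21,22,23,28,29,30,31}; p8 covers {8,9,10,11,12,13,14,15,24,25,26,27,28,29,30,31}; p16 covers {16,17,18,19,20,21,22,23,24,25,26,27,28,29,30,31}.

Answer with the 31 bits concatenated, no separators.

Place data at non-parity positions: p1 p2 0 p4 1 1 0 p8 0 1 1 1 0 0 1 p16 0 1 1 0 0 0 0 0 1 1 0 0 0 0 1
p1 (pos 1,3,5,7,9,11,13,15,17,19,21,23,25,27,29,31): XOR of data positions = 0⊕1⊕0⊕0⊕1⊕0⊕1⊕0⊕1⊕0⊕0⊕1⊕0⊕0⊕1 = 0
p2 (pos 2,3,6,7,10,11,14,15,18,19,22,23,26,27,30,31): XOR of data positions = 0⊕1⊕0⊕1⊕1⊕0⊕1⊕1⊕1⊕0⊕0⊕1⊕0⊕0⊕1 = 0
p4 (pos 4,5,6,7,12,13,14,15,20,21,22,23,28,29,30,31): XOR of data positions = 1⊕1⊕0⊕1⊕0⊕0⊕1⊕0⊕0⊕0⊕0⊕0⊕0⊕0⊕1 = 1
p8 (pos 8,9,10,11,12,13,14,15,24,25,26,27,28,29,30,31): XOR of data positions = 0⊕1⊕1⊕1⊕0⊕0⊕1⊕0⊕1⊕1⊕0⊕0⊕0⊕0⊕1 = 1
p16 (pos 16,17,18,19,20,21,22,23,24,25,26,27,28,29,30,31): XOR of data positions = 0⊕1⊕1⊕0⊕0⊕0⊕0⊕0⊕1⊕1⊕0⊕0⊕0⊕0⊕1 = 1
Codeword: 0001110101110011011000001100001

0001110101110011011000001100001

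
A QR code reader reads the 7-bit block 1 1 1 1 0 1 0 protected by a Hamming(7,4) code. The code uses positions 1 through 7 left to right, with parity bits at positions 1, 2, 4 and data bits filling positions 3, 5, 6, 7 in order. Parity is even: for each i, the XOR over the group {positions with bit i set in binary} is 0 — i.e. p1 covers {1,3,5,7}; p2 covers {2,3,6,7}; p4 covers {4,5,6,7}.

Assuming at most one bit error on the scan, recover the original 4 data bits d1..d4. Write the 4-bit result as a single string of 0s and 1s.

s1 (pos 1,3,5,7): 1⊕1⊕0⊕0 = 0
s2 (pos 2,3,6,7): 1⊕1⊕1⊕0 = 1
s4 (pos 4,5,6,7): 1⊕0⊕1⊕0 = 0
Syndrome s4…s1 = 010 → error at position 2.
Flip position 2: 1111010 → 1011010
Read data bits from positions 3,5,6,7: 1010

1010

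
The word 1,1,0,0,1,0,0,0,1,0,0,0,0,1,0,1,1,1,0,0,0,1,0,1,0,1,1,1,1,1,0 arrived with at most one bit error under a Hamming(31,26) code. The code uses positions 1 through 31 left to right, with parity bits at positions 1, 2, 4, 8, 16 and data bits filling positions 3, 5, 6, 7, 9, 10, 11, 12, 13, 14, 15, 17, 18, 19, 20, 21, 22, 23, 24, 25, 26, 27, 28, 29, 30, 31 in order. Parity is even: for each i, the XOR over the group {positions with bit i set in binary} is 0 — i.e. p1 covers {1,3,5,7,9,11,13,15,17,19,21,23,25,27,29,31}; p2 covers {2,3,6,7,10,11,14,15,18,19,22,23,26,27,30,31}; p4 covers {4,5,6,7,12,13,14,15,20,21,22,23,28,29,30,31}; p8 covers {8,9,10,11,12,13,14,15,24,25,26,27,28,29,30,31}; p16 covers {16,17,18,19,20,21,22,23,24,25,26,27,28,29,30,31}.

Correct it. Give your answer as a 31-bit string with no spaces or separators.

1000100010000101110001010111110

s1 (pos 1,3,5,7,9,11,13,15,17,19,21,23,25,27,29,31): 1⊕0⊕1⊕0⊕1⊕0⊕0⊕0⊕1⊕0⊕0⊕0⊕0⊕1⊕1⊕0 = 0
s2 (pos 2,3,6,7,10,11,14,15,18,19,22,23,26,27,30,31): 1⊕0⊕0⊕0⊕0⊕0⊕1⊕0⊕1⊕0⊕1⊕0⊕1⊕1⊕1⊕0 = 1
s4 (pos 4,5,6,7,12,13,14,15,20,21,22,23,28,29,30,31): 0⊕1⊕0⊕0⊕0⊕0⊕1⊕0⊕0⊕0⊕1⊕0⊕1⊕1⊕1⊕0 = 0
s8 (pos 8,9,10,11,12,13,14,15,24,25,26,27,28,29,30,31): 0⊕1⊕0⊕0⊕0⊕0⊕1⊕0⊕1⊕0⊕1⊕1⊕1⊕1⊕1⊕0 = 0
s16 (pos 16,17,18,19,20,21,22,23,24,25,26,27,28,29,30,31): 1⊕1⊕1⊕0⊕0⊕0⊕1⊕0⊕1⊕0⊕1⊕1⊕1⊕1⊕1⊕0 = 0
Syndrome s16…s1 = 00010 → error at position 2.
Flip position 2: 1100100010000101110001010111110 → 1000100010000101110001010111110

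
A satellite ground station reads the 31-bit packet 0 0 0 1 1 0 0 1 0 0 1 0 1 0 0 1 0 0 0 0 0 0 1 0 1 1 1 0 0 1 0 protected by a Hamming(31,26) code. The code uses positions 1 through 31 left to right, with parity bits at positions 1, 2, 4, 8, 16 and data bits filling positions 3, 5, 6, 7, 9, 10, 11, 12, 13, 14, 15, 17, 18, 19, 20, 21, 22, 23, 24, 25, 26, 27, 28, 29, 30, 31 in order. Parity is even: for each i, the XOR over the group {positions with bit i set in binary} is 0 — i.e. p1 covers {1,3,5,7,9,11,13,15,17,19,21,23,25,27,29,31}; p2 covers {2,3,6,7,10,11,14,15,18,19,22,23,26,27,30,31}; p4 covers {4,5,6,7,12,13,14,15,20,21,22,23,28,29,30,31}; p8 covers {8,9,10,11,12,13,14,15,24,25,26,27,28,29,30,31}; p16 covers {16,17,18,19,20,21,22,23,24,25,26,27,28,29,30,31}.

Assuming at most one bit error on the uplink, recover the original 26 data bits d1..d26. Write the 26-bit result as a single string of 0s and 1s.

s1 (pos 1,3,5,7,9,11,13,15,17,19,21,23,25,27,29,31): 0⊕0⊕1⊕0⊕0⊕1⊕1⊕0⊕0⊕0⊕0⊕1⊕1⊕1⊕0⊕0 = 0
s2 (pos 2,3,6,7,10,11,14,15,18,19,22,23,26,27,30,31): 0⊕0⊕0⊕0⊕0⊕1⊕0⊕0⊕0⊕0⊕0⊕1⊕1⊕1⊕1⊕0 = 1
s4 (pos 4,5,6,7,12,13,14,15,20,21,22,23,28,29,30,31): 1⊕1⊕0⊕0⊕0⊕1⊕0⊕0⊕0⊕0⊕0⊕1⊕0⊕0⊕1⊕0 = 1
s8 (pos 8,9,10,11,12,13,14,15,24,25,26,27,28,29,30,31): 1⊕0⊕0⊕1⊕0⊕1⊕0⊕0⊕0⊕1⊕1⊕1⊕0⊕0⊕1⊕0 = 1
s16 (pos 16,17,18,19,20,21,22,23,24,25,26,27,28,29,30,31): 1⊕0⊕0⊕0⊕0⊕0⊕0⊕1⊕0⊕1⊕1⊕1⊕0⊕0⊕1⊕0 = 0
Syndrome s16…s1 = 01110 → error at position 14.
Flip position 14: 0001100100101001000000101110010 → 0001100100101101000000101110010
Read data bits from positions 3,5,6,7,9,10,11,12,13,14,15,17,18,19,20,21,22,23,24,25,26,27,28,29,30,31: 01000010110000000101110010

01000010110000000101110010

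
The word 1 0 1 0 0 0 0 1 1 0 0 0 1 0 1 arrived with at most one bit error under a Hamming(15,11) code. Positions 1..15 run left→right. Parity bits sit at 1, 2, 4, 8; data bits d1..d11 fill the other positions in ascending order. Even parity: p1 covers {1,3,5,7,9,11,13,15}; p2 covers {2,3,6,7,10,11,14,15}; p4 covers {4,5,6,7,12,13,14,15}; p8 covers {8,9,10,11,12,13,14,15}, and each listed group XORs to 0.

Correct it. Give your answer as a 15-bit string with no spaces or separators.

s1 (pos 1,3,5,7,9,11,13,15): 1⊕1⊕0⊕0⊕1⊕0⊕1⊕1 = 1
s2 (pos 2,3,6,7,10,11,14,15): 0⊕1⊕0⊕0⊕0⊕0⊕0⊕1 = 0
s4 (pos 4,5,6,7,12,13,14,15): 0⊕0⊕0⊕0⊕0⊕1⊕0⊕1 = 0
s8 (pos 8,9,10,11,12,13,14,15): 1⊕1⊕0⊕0⊕0⊕1⊕0⊕1 = 0
Syndrome s8…s1 = 0001 → error at position 1.
Flip position 1: 101000011000101 → 001000011000101

001000011000101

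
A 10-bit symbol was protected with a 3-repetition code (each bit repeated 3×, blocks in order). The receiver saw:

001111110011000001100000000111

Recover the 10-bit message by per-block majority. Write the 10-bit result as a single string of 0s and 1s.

Block 1 (001): 1 one → 0
Block 2 (111): 3 ones → 1
Block 3 (110): 2 ones → 1
Block 4 (011): 2 ones → 1
Block 5 (000): 0 ones → 0
Block 6 (001): 1 one → 0
Block 7 (100): 1 one → 0
Block 8 (000): 0 ones → 0
Block 9 (000): 0 ones → 0
Block 10 (111): 3 ones → 1

0111000001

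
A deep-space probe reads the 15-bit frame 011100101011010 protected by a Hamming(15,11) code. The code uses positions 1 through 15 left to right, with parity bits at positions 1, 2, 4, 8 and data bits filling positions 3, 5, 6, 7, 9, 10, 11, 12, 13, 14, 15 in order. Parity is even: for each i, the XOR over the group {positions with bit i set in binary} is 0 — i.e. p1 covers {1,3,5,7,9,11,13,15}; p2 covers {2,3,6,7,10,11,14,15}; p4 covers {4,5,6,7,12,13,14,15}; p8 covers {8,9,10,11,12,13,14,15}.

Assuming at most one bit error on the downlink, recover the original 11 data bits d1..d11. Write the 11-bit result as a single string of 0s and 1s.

10011011010

s1 (pos 1,3,5,7,9,11,13,15): 0⊕1⊕0⊕1⊕1⊕1⊕0⊕0 = 0
s2 (pos 2,3,6,7,10,11,14,15): 1⊕1⊕0⊕1⊕0⊕1⊕1⊕0 = 1
s4 (pos 4,5,6,7,12,13,14,15): 1⊕0⊕0⊕1⊕1⊕0⊕1⊕0 = 0
s8 (pos 8,9,10,11,12,13,14,15): 0⊕1⊕0⊕1⊕1⊕0⊕1⊕0 = 0
Syndrome s8…s1 = 0010 → error at position 2.
Flip position 2: 011100101011010 → 001100101011010
Read data bits from positions 3,5,6,7,9,10,11,12,13,14,15: 10011011010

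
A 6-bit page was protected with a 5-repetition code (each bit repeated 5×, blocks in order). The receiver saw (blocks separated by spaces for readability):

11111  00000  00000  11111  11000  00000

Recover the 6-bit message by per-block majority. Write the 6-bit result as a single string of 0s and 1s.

100100

Block 1 (11111): 5 ones → 1
Block 2 (00000): 0 ones → 0
Block 3 (00000): 0 ones → 0
Block 4 (11111): 5 ones → 1
Block 5 (11000): 2 ones → 0
Block 6 (00000): 0 ones → 0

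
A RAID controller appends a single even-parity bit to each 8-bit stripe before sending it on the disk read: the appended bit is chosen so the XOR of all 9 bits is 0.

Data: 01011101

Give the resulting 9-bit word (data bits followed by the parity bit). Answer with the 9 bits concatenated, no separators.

XOR of the 8 data bits: 0⊕1⊕0⊕1⊕1⊕1⊕0⊕1 = 1
Parity bit = 1 (so all 9 bits XOR to 0).

010111011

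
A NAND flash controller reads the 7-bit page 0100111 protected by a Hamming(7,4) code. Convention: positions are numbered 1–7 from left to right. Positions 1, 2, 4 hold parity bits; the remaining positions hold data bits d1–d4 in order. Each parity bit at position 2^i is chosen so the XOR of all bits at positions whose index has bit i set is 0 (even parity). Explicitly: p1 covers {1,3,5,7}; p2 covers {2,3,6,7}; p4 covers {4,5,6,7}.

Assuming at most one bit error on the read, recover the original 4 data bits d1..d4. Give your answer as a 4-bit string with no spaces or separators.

s1 (pos 1,3,5,7): 0⊕0⊕1⊕1 = 0
s2 (pos 2,3,6,7): 1⊕0⊕1⊕1 = 1
s4 (pos 4,5,6,7): 0⊕1⊕1⊕1 = 1
Syndrome s4…s1 = 110 → error at position 6.
Flip position 6: 0100111 → 0100101
Read data bits from positions 3,5,6,7: 0101

0101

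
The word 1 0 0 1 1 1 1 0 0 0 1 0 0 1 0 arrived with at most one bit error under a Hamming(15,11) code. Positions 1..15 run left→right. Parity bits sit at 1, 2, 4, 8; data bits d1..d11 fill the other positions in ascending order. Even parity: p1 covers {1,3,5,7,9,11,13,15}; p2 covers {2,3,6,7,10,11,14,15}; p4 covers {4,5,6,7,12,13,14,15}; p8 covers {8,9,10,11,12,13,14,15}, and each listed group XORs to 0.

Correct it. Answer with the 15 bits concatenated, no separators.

s1 (pos 1,3,5,7,9,11,13,15): 1⊕0⊕1⊕1⊕0⊕1⊕0⊕0 = 0
s2 (pos 2,3,6,7,10,11,14,15): 0⊕0⊕1⊕1⊕0⊕1⊕1⊕0 = 0
s4 (pos 4,5,6,7,12,13,14,15): 1⊕1⊕1⊕1⊕0⊕0⊕1⊕0 = 1
s8 (pos 8,9,10,11,12,13,14,15): 0⊕0⊕0⊕1⊕0⊕0⊕1⊕0 = 0
Syndrome s8…s1 = 0100 → error at position 4.
Flip position 4: 100111100010010 → 100011100010010

100011100010010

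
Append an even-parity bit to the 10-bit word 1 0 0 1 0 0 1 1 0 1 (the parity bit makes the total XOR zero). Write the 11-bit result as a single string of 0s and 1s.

XOR of the 10 data bits: 1⊕0⊕0⊕1⊕0⊕0⊕1⊕1⊕0⊕1 = 1
Parity bit = 1 (so all 11 bits XOR to 0).

10010011011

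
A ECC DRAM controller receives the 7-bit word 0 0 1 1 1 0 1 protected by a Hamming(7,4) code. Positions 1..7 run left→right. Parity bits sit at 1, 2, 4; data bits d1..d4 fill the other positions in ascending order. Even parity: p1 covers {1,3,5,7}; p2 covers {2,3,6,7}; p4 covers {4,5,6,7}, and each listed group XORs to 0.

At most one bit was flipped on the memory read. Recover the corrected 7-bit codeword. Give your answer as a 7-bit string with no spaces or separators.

0011001

s1 (pos 1,3,5,7): 0⊕1⊕1⊕1 = 1
s2 (pos 2,3,6,7): 0⊕1⊕0⊕1 = 0
s4 (pos 4,5,6,7): 1⊕1⊕0⊕1 = 1
Syndrome s4…s1 = 101 → error at position 5.
Flip position 5: 0011101 → 0011001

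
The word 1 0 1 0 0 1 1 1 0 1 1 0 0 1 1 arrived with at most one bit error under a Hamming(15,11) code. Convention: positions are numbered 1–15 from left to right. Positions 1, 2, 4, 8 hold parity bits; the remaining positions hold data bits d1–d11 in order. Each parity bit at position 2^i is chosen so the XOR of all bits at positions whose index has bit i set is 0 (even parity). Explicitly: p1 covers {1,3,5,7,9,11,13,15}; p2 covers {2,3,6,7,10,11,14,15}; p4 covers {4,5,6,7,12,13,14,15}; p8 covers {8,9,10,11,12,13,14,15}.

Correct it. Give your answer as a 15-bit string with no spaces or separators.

101001110100011

s1 (pos 1,3,5,7,9,11,13,15): 1⊕1⊕0⊕1⊕0⊕1⊕0⊕1 = 1
s2 (pos 2,3,6,7,10,11,14,15): 0⊕1⊕1⊕1⊕1⊕1⊕1⊕1 = 1
s4 (pos 4,5,6,7,12,13,14,15): 0⊕0⊕1⊕1⊕0⊕0⊕1⊕1 = 0
s8 (pos 8,9,10,11,12,13,14,15): 1⊕0⊕1⊕1⊕0⊕0⊕1⊕1 = 1
Syndrome s8…s1 = 1011 → error at position 11.
Flip position 11: 101001110110011 → 101001110100011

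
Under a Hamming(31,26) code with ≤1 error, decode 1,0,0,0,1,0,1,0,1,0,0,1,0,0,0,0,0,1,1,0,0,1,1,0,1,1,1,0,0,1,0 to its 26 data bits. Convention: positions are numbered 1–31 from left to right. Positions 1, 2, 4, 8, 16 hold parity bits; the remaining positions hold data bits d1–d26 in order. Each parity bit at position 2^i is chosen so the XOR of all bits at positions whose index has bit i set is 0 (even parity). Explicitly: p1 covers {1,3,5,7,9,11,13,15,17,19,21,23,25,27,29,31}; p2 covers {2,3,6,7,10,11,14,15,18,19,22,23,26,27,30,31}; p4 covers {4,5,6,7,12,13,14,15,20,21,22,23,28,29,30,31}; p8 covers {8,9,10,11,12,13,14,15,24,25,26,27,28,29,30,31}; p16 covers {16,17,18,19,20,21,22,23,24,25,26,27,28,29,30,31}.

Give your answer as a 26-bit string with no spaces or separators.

01011001000011001101110010

s1 (pos 1,3,5,7,9,11,13,15,17,19,21,23,25,27,29,31): 1⊕0⊕1⊕1⊕1⊕0⊕0⊕0⊕0⊕1⊕0⊕1⊕1⊕1⊕0⊕0 = 0
s2 (pos 2,3,6,7,10,11,14,15,18,19,22,23,26,27,30,31): 0⊕0⊕0⊕1⊕0⊕0⊕0⊕0⊕1⊕1⊕1⊕1⊕1⊕1⊕1⊕0 = 0
s4 (pos 4,5,6,7,12,13,14,15,20,21,22,23,28,29,30,31): 0⊕1⊕0⊕1⊕1⊕0⊕0⊕0⊕0⊕0⊕1⊕1⊕0⊕0⊕1⊕0 = 0
s8 (pos 8,9,10,11,12,13,14,15,24,25,26,27,28,29,30,31): 0⊕1⊕0⊕0⊕1⊕0⊕0⊕0⊕0⊕1⊕1⊕1⊕0⊕0⊕1⊕0 = 0
s16 (pos 16,17,18,19,20,21,22,23,24,25,26,27,28,29,30,31): 0⊕0⊕1⊕1⊕0⊕0⊕1⊕1⊕0⊕1⊕1⊕1⊕0⊕0⊕1⊕0 = 0
Syndrome s16…s1 = 00000 → no error.
Read data bits from positions 3,5,6,7,9,10,11,12,13,14,15,17,18,19,20,21,22,23,24,25,26,27,28,29,30,31: 01011001000011001101110010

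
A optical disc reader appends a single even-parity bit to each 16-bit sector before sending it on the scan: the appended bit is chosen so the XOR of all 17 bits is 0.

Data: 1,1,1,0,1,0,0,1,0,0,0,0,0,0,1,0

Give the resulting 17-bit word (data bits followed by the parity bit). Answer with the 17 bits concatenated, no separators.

XOR of the 16 data bits: 1⊕1⊕1⊕0⊕1⊕0⊕0⊕1⊕0⊕0⊕0⊕0⊕0⊕0⊕1⊕0 = 0
Parity bit = 0 (so all 17 bits XOR to 0).

11101001000000100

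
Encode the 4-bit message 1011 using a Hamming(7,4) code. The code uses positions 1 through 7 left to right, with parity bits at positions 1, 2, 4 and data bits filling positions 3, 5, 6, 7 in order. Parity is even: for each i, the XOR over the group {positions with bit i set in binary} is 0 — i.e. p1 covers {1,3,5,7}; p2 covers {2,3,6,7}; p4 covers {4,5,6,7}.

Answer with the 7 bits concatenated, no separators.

0110011

Place data at non-parity positions: p1 p2 1 p4 0 1 1
p1 (pos 1,3,5,7): XOR of data positions = 1⊕0⊕1 = 0
p2 (pos 2,3,6,7): XOR of data positions = 1⊕1⊕1 = 1
p4 (pos 4,5,6,7): XOR of data positions = 0⊕1⊕1 = 0
Codeword: 0110011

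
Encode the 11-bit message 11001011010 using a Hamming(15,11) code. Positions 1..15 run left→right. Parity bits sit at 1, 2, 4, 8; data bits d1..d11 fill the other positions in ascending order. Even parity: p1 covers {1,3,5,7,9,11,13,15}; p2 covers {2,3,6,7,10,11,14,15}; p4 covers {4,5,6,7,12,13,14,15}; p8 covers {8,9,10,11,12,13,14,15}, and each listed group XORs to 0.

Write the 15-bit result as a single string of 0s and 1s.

Place data at non-parity positions: p1 p2 1 p4 1 0 0 p8 1 0 1 1 0 1 0
p1 (pos 1,3,5,7,9,11,13,15): XOR of data positions = 1⊕1⊕0⊕1⊕1⊕0⊕0 = 0
p2 (pos 2,3,6,7,10,11,14,15): XOR of data positions = 1⊕0⊕0⊕0⊕1⊕1⊕0 = 1
p4 (pos 4,5,6,7,12,13,14,15): XOR of data positions = 1⊕0⊕0⊕1⊕0⊕1⊕0 = 1
p8 (pos 8,9,10,11,12,13,14,15): XOR of data positions = 1⊕0⊕1⊕1⊕0⊕1⊕0 = 0
Codeword: 011110001011010

011110001011010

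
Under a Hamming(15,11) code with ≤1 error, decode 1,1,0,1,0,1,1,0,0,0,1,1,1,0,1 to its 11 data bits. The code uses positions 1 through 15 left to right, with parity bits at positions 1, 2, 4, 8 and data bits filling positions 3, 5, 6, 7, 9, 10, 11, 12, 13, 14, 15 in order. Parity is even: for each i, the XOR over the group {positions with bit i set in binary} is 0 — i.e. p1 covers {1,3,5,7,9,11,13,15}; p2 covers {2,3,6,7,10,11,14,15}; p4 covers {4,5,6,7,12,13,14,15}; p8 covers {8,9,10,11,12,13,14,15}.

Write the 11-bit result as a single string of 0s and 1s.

s1 (pos 1,3,5,7,9,11,13,15): 1⊕0⊕0⊕1⊕0⊕1⊕1⊕1 = 1
s2 (pos 2,3,6,7,10,11,14,15): 1⊕0⊕1⊕1⊕0⊕1⊕0⊕1 = 1
s4 (pos 4,5,6,7,12,13,14,15): 1⊕0⊕1⊕1⊕1⊕1⊕0⊕1 = 0
s8 (pos 8,9,10,11,12,13,14,15): 0⊕0⊕0⊕1⊕1⊕1⊕0⊕1 = 0
Syndrome s8…s1 = 0011 → error at position 3.
Flip position 3: 110101100011101 → 111101100011101
Read data bits from positions 3,5,6,7,9,10,11,12,13,14,15: 10110011101

10110011101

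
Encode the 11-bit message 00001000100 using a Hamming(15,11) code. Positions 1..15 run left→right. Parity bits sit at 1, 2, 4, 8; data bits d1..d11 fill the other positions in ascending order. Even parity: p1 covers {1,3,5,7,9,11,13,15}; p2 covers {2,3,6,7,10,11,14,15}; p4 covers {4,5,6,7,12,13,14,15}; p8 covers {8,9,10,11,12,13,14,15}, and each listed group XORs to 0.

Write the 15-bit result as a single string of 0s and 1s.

000100001000100

Place data at non-parity positions: p1 p2 0 p4 0 0 0 p8 1 0 0 0 1 0 0
p1 (pos 1,3,5,7,9,11,13,15): XOR of data positions = 0⊕0⊕0⊕1⊕0⊕1⊕0 = 0
p2 (pos 2,3,6,7,10,11,14,15): XOR of data positions = 0⊕0⊕0⊕0⊕0⊕0⊕0 = 0
p4 (pos 4,5,6,7,12,13,14,15): XOR of data positions = 0⊕0⊕0⊕0⊕1⊕0⊕0 = 1
p8 (pos 8,9,10,11,12,13,14,15): XOR of data positions = 1⊕0⊕0⊕0⊕1⊕0⊕0 = 0
Codeword: 000100001000100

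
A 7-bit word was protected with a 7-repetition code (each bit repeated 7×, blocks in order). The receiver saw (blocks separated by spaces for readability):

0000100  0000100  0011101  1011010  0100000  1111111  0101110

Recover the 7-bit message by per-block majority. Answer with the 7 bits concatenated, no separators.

0011011

Block 1 (0000100): 1 one → 0
Block 2 (0000100): 1 one → 0
Block 3 (0011101): 4 ones → 1
Block 4 (1011010): 4 ones → 1
Block 5 (0100000): 1 one → 0
Block 6 (1111111): 7 ones → 1
Block 7 (0101110): 4 ones → 1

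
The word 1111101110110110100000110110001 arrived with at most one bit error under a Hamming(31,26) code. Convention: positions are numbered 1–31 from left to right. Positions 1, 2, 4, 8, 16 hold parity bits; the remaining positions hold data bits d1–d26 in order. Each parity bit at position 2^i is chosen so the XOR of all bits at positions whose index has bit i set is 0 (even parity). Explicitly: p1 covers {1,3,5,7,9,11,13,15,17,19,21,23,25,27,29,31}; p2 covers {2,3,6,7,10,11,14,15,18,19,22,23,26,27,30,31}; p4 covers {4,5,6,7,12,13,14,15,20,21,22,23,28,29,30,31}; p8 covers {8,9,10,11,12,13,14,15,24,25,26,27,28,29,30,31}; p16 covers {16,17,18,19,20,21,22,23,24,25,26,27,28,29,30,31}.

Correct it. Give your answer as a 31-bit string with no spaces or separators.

s1 (pos 1,3,5,7,9,11,13,15,17,19,21,23,25,27,29,31): 1⊕1⊕1⊕1⊕1⊕1⊕0⊕1⊕1⊕0⊕0⊕1⊕0⊕1⊕0⊕1 = 1
s2 (pos 2,3,6,7,10,11,14,15,18,19,22,23,26,27,30,31): 1⊕1⊕0⊕1⊕0⊕1⊕1⊕1⊕0⊕0⊕0⊕1⊕1⊕1⊕0⊕1 = 0
s4 (pos 4,5,6,7,12,13,14,15,20,21,22,23,28,29,30,31): 1⊕1⊕0⊕1⊕1⊕0⊕1⊕1⊕0⊕0⊕0⊕1⊕0⊕0⊕0⊕1 = 0
s8 (pos 8,9,10,11,12,13,14,15,24,25,26,27,28,29,30,31): 1⊕1⊕0⊕1⊕1⊕0⊕1⊕1⊕1⊕0⊕1⊕1⊕0⊕0⊕0⊕1 = 0
s16 (pos 16,17,18,19,20,21,22,23,24,25,26,27,28,29,30,31): 0⊕1⊕0⊕0⊕0⊕0⊕0⊕1⊕1⊕0⊕1⊕1⊕0⊕0⊕0⊕1 = 0
Syndrome s16…s1 = 00001 → error at position 1.
Flip position 1: 1111101110110110100000110110001 → 0111101110110110100000110110001

0111101110110110100000110110001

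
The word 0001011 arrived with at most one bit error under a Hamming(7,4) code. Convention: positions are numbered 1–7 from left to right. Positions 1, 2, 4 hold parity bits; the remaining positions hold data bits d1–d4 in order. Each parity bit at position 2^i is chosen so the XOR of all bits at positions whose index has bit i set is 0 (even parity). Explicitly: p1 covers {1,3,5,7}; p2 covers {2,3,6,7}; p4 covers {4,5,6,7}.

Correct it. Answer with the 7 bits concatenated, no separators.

s1 (pos 1,3,5,7): 0⊕0⊕0⊕1 = 1
s2 (pos 2,3,6,7): 0⊕0⊕1⊕1 = 0
s4 (pos 4,5,6,7): 1⊕0⊕1⊕1 = 1
Syndrome s4…s1 = 101 → error at position 5.
Flip position 5: 0001011 → 0001111

0001111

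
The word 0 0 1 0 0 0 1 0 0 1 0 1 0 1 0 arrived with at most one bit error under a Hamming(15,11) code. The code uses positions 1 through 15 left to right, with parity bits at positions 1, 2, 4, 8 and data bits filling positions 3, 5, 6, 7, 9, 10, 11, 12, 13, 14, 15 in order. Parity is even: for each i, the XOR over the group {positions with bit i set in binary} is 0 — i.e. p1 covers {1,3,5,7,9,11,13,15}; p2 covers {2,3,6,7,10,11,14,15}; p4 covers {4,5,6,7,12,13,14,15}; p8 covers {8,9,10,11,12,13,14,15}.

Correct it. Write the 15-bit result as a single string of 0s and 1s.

001000100100010

s1 (pos 1,3,5,7,9,11,13,15): 0⊕1⊕0⊕1⊕0⊕0⊕0⊕0 = 0
s2 (pos 2,3,6,7,10,11,14,15): 0⊕1⊕0⊕1⊕1⊕0⊕1⊕0 = 0
s4 (pos 4,5,6,7,12,13,14,15): 0⊕0⊕0⊕1⊕1⊕0⊕1⊕0 = 1
s8 (pos 8,9,10,11,12,13,14,15): 0⊕0⊕1⊕0⊕1⊕0⊕1⊕0 = 1
Syndrome s8…s1 = 1100 → error at position 12.
Flip position 12: 001000100101010 → 001000100100010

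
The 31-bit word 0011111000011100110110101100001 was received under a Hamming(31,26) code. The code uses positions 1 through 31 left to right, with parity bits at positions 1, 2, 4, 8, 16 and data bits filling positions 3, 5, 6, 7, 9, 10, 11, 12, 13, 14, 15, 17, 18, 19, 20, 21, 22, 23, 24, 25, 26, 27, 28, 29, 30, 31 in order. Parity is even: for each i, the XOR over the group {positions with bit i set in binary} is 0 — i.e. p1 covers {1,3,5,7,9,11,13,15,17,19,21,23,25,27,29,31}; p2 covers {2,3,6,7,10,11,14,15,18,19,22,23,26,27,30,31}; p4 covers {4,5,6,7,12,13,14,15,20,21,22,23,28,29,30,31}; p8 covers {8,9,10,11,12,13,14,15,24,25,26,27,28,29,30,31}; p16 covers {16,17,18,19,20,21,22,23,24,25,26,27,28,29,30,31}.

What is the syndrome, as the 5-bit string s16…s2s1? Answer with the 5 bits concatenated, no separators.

s1 (pos 1,3,5,7,9,11,13,15,17,19,21,23,25,27,29,31): 0⊕1⊕1⊕1⊕0⊕0⊕1⊕0⊕1⊕0⊕1⊕1⊕1⊕0⊕0⊕1 = 1
s2 (pos 2,3,6,7,10,11,14,15,18,19,22,23,26,27,30,31): 0⊕1⊕1⊕1⊕0⊕0⊕1⊕0⊕1⊕0⊕0⊕1⊕1⊕0⊕0⊕1 = 0
s4 (pos 4,5,6,7,12,13,14,15,20,21,22,23,28,29,30,31): 1⊕1⊕1⊕1⊕1⊕1⊕1⊕0⊕1⊕1⊕0⊕1⊕0⊕0⊕0⊕1 = 1
s8 (pos 8,9,10,11,12,13,14,15,24,25,26,27,28,29,30,31): 0⊕0⊕0⊕0⊕1⊕1⊕1⊕0⊕0⊕1⊕1⊕0⊕0⊕0⊕0⊕1 = 0
s16 (pos 16,17,18,19,20,21,22,23,24,25,26,27,28,29,30,31): 0⊕1⊕1⊕0⊕1⊕1⊕0⊕1⊕0⊕1⊕1⊕0⊕0⊕0⊕0⊕1 = 0
Syndrome s16…s1 = 00101 → error at position 5.

00101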